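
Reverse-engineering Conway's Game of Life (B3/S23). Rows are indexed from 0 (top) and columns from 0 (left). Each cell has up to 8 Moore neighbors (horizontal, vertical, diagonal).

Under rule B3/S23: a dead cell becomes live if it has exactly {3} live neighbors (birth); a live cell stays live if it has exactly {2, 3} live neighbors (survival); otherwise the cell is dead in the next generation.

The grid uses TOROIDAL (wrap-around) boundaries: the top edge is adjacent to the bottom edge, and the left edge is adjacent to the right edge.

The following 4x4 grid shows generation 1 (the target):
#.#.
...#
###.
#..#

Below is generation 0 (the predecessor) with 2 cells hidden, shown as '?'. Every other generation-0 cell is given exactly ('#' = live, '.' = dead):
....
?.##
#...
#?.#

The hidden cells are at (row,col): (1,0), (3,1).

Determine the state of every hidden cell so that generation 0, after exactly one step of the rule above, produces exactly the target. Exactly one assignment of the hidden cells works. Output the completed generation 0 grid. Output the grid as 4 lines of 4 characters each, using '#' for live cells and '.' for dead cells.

Answer: ....
..##
#...
#..#

Derivation:
Hidden generation-0 cells (in order): (1,0), (3,1).
A hidden cell only influences target cells in its own 3x3 neighborhood. Try each of the 2^2 = 4 assignments, step the completed generation 0 forward once under B3/S23, and compare with the target:
  (1,0)=. (3,1)=. -> step reproduces the target at every cell -> ACCEPT
  (1,0)=. (3,1)=# -> step gives (0,0)='.' but target has '#' -> reject
  (1,0)=# (3,1)=. -> step gives (0,0)='.' but target has '#' -> reject
  (1,0)=# (3,1)=# -> step gives (0,0)='.' but target has '#' -> reject
Unique solution: (1,0)=dead, (3,1)=dead.
Check: live-neighbor counts of every cell in the completed generation 0:
3234
2212
3335
2212
Applying B3/S23 to generation 0 with these counts gives:
#.#.
...#
###.
#..#
which matches the target exactly.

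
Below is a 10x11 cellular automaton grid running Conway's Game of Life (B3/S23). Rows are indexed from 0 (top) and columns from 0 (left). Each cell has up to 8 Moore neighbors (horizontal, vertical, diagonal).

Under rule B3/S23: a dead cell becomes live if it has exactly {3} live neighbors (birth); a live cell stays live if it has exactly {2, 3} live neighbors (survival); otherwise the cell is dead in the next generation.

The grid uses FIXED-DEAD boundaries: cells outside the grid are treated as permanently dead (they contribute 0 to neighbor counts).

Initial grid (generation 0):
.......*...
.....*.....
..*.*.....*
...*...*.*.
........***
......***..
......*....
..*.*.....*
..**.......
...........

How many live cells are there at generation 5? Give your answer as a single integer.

Answer: 17

Derivation:
Simulating step by step:
Generation 0 (given above): 20 live cells
Generation 1: 12 live cells
...........
...........
...**......
...*.......
......*...*
......*.*..
.....**....
..*........
..**.......
...........
Generation 2: 13 live cells
...........
...........
...**......
...**......
.......*...
......*....
.....***...
..**.......
..**.......
...........
Generation 3: 14 live cells
...........
...........
...**......
...**......
...........
.....*.....
.....***...
..***.*....
..**.......
...........
Generation 4: 14 live cells
...........
...........
...**......
...**......
....*......
.....*.....
...*...*...
..*.*.**...
..*.*......
...........
Generation 5: 17 live cells
...........
...........
...**......
.....*.....
...***.....
....*......
...***.*...
..*.****...
.....*.....
...........
Population at generation 5: 17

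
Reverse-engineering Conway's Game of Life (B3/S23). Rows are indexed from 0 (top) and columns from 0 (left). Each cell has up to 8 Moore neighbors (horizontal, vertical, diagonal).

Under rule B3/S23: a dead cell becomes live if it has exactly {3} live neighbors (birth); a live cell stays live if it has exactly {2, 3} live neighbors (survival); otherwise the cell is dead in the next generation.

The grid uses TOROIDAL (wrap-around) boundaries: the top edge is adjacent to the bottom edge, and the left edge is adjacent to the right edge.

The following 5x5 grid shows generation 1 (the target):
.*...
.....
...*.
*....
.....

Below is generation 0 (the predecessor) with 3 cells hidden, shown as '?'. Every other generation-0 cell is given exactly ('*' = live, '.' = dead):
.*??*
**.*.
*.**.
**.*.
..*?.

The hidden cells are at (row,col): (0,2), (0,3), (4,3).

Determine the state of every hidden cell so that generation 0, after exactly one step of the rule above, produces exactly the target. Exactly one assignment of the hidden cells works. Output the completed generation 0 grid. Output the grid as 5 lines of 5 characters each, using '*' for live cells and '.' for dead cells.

Answer: .*.**
**.*.
*.**.
**.*.
..**.

Derivation:
Hidden generation-0 cells (in order): (0,2), (0,3), (4,3).
A hidden cell only influences target cells in its own 3x3 neighborhood. Try each of the 2^3 = 8 assignments, step the completed generation 0 forward once under B3/S23, and compare with the target:
  (0,2)=. (0,3)=. (4,3)=. -> step gives (0,3)='*' but target has '.' -> reject
  (0,2)=. (0,3)=. (4,3)=* -> step gives (0,4)='*' but target has '.' -> reject
  (0,2)=. (0,3)=* (4,3)=. -> step gives (0,3)='*' but target has '.' -> reject
  (0,2)=. (0,3)=* (4,3)=* -> step reproduces the target at every cell -> ACCEPT
  (0,2)=* (0,3)=. (4,3)=. -> step gives (0,1)='.' but target has '*' -> reject
  (0,2)=* (0,3)=. (4,3)=* -> step gives (0,1)='.' but target has '*' -> reject
  (0,2)=* (0,3)=* (4,3)=. -> step gives (0,1)='.' but target has '*' -> reject
  (0,2)=* (0,3)=* (4,3)=* -> step gives (0,1)='.' but target has '*' -> reject
Unique solution: (0,2)=dead, (0,3)=live, (4,3)=live.
Check: live-neighbor counts of every cell in the completed generation 0:
43644
44646
46536
24645
44545
Applying B3/S23 to generation 0 with these counts gives:
.*...
.....
...*.
*....
.....
which matches the target exactly.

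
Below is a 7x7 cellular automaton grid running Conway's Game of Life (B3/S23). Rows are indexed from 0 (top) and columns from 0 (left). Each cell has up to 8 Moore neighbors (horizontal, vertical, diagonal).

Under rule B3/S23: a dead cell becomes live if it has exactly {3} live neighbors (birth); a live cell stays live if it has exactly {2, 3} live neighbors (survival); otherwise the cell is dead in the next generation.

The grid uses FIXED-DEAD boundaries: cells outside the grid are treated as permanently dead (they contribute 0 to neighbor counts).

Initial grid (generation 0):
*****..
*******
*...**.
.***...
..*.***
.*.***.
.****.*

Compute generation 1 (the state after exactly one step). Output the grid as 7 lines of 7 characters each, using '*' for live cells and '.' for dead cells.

Answer: *......
......*
*.....*
.**...*
......*
.*.....
.*.....

Derivation:
Simulating step by step:
Generation 0 (given above): 31 live cells
Generation 1: 10 live cells
(generation 1 grid is the final answer)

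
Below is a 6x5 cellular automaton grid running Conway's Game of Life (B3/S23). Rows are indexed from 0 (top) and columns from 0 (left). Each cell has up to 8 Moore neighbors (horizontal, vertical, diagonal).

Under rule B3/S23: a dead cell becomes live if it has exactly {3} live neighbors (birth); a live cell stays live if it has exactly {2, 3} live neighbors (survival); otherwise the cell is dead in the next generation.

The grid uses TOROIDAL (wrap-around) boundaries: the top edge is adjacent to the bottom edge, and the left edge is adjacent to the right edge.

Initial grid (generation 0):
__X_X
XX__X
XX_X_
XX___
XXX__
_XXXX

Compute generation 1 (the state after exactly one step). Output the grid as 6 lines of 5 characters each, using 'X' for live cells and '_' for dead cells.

Simulating step by step:
Generation 0 (given above): 17 live cells
Generation 1: 1 live cells
(generation 1 grid is the final answer)

Answer: _____
_____
_____
_____
_____
____X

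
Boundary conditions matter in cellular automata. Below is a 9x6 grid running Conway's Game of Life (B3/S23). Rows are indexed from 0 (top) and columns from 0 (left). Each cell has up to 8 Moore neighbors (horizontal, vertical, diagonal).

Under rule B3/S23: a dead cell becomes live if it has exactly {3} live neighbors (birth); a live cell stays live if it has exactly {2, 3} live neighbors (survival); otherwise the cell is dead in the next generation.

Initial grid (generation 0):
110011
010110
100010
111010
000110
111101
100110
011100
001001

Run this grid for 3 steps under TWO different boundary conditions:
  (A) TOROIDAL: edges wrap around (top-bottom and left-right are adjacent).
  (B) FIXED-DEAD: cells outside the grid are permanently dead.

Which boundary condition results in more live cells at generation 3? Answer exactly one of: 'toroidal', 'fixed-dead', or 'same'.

Answer: toroidal

Derivation:
Under TOROIDAL boundary, generation 3:
000001
001100
000010
111110
111000
000000
100001
000011
010001
Population = 18

Under FIXED-DEAD boundary, generation 3:
000000
000000
110000
111010
001000
110000
000000
101000
111000
Population = 14

Comparison: toroidal=18, fixed-dead=14 -> toroidal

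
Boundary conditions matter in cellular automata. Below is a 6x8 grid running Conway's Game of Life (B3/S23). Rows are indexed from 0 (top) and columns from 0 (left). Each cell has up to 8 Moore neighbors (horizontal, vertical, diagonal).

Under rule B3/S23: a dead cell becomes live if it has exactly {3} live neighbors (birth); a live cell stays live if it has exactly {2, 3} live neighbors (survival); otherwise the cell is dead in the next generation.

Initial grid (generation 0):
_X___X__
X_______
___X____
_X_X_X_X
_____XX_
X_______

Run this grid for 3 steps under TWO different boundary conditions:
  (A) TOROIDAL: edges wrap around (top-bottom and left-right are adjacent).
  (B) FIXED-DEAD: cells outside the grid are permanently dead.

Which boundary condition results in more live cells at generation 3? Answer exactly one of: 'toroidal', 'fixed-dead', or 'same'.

Under TOROIDAL boundary, generation 3:
________
________
XX______
X_______
X_______
________
Population = 4

Under FIXED-DEAD boundary, generation 3:
________
________
________
____X_X_
____X_X_
____XXX_
Population = 7

Comparison: toroidal=4, fixed-dead=7 -> fixed-dead

Answer: fixed-dead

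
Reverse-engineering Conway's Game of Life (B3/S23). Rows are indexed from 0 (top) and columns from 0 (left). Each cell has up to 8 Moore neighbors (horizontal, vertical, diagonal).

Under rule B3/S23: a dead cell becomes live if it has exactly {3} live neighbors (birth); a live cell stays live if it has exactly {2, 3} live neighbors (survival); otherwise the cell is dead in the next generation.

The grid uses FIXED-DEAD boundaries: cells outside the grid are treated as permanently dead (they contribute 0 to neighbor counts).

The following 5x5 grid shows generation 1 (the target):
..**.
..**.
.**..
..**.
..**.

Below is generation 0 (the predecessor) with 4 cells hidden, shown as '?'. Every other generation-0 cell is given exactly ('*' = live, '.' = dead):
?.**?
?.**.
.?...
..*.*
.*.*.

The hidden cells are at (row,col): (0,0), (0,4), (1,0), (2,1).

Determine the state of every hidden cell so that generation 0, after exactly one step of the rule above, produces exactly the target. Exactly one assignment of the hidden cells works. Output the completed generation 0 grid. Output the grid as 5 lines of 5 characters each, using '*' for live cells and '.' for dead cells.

Hidden generation-0 cells (in order): (0,0), (0,4), (1,0), (2,1).
A hidden cell only influences target cells in its own 3x3 neighborhood. Try each of the 2^4 = 16 assignments, step the completed generation 0 forward once under B3/S23, and compare with the target:
  (0,0)=. (0,4)=. (1,0)=. (2,1)=. -> step gives (2,1)='.' but target has '*' -> reject
  (0,0)=. (0,4)=. (1,0)=. (2,1)=* -> step gives (1,1)='*' but target has '.' -> reject
  (0,0)=. (0,4)=. (1,0)=* (2,1)=. -> step gives (0,1)='*' but target has '.' -> reject
  (0,0)=. (0,4)=. (1,0)=* (2,1)=* -> step gives (0,1)='*' but target has '.' -> reject
  (0,0)=. (0,4)=* (1,0)=. (2,1)=. -> step gives (0,3)='.' but target has '*' -> reject
  (0,0)=. (0,4)=* (1,0)=. (2,1)=* -> step gives (0,3)='.' but target has '*' -> reject
  (0,0)=. (0,4)=* (1,0)=* (2,1)=. -> step gives (0,1)='*' but target has '.' -> reject
  (0,0)=. (0,4)=* (1,0)=* (2,1)=* -> step gives (0,1)='*' but target has '.' -> reject
  (0,0)=* (0,4)=. (1,0)=. (2,1)=. -> step gives (0,1)='*' but target has '.' -> reject
  (0,0)=* (0,4)=. (1,0)=. (2,1)=* -> step gives (0,1)='*' but target has '.' -> reject
  (0,0)=* (0,4)=. (1,0)=* (2,1)=. -> step reproduces the target at every cell -> ACCEPT
  (0,0)=* (0,4)=. (1,0)=* (2,1)=* -> step gives (1,0)='*' but target has '.' -> reject
  (0,0)=* (0,4)=* (1,0)=. (2,1)=. -> step gives (0,1)='*' but target has '.' -> reject
  (0,0)=* (0,4)=* (1,0)=. (2,1)=* -> step gives (0,1)='*' but target has '.' -> reject
  (0,0)=* (0,4)=* (1,0)=* (2,1)=. -> step gives (0,3)='.' but target has '*' -> reject
  (0,0)=* (0,4)=* (1,0)=* (2,1)=* -> step gives (0,3)='.' but target has '*' -> reject
Unique solution: (0,0)=live, (0,4)=dead, (1,0)=live, (2,1)=dead.
Check: live-neighbor counts of every cell in the completed generation 0:
14332
14332
13342
12231
11322
Applying B3/S23 to generation 0 with these counts gives:
..**.
..**.
.**..
..**.
..**.
which matches the target exactly.

Answer: *.**.
*.**.
.....
..*.*
.*.*.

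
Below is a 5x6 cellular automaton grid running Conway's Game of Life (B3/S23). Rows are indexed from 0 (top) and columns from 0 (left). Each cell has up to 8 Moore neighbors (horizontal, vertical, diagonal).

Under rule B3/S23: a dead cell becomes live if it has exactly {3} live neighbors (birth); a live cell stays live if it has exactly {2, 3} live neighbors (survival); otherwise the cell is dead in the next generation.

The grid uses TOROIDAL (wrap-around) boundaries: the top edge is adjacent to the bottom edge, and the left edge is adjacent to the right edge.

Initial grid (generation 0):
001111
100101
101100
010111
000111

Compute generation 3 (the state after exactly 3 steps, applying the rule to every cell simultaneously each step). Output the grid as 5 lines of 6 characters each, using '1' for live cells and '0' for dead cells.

Simulating step by step:
Generation 0 (given above): 17 live cells
Generation 1: 3 live cells
001000
100000
000000
010000
000000
Generation 2: 0 live cells
000000
000000
000000
000000
000000
Generation 3: 0 live cells
(generation 3 grid is the final answer)

Answer: 000000
000000
000000
000000
000000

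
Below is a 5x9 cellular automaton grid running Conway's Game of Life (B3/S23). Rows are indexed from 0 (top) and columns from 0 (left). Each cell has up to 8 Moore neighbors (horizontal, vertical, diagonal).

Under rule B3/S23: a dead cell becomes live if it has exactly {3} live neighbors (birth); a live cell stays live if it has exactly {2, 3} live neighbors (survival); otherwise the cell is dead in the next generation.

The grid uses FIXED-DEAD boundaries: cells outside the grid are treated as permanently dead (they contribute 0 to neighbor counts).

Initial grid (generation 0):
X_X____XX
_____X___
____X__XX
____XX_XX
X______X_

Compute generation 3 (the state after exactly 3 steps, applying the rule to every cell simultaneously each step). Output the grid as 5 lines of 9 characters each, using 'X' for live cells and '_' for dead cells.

Simulating step by step:
Generation 0 (given above): 14 live cells
Generation 1: 9 live cells
_________
______X__
____X__XX
____XX___
______XXX
Generation 2: 9 live cells
_________
_______X_
____X_XX_
____XX___
_____XXX_
Generation 3: 9 live cells
(generation 3 grid is the final answer)

Answer: _________
______XX_
____X_XX_
____X____
____XXX__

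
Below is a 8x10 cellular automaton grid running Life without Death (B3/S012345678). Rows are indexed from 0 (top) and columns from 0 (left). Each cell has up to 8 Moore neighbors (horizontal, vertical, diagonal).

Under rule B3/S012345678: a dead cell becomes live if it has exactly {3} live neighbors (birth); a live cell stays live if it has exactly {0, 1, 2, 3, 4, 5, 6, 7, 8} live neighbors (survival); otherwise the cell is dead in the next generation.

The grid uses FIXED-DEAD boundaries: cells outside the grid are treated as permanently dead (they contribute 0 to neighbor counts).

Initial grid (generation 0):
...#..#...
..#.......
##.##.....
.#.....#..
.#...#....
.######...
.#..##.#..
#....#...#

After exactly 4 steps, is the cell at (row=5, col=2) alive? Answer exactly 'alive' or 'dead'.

Simulating step by step:
Generation 0 (given above): 24 live cells
Generation 1: 33 live cells
...#..#...
.##.#.....
##.##.....
.#..#..#..
##.#.#....
#######...
##..##.#..
#...###..#
Generation 2: 39 live cells
..##..#...
###.##....
##.###....
.#..##.#..
##.#.#....
#######...
##..##.#..
##..###..#
Generation 3: 42 live cells
..#####...
###.###...
##.###....
.#..##.#..
##.#.#....
#######...
##..##.#..
##..###..#
Generation 4: 42 live cells
..#####...
###.###...
##.###....
.#..##.#..
##.#.#....
#######...
##..##.#..
##..###..#

Cell (5,2) at generation 4: 1 -> alive

Answer: alive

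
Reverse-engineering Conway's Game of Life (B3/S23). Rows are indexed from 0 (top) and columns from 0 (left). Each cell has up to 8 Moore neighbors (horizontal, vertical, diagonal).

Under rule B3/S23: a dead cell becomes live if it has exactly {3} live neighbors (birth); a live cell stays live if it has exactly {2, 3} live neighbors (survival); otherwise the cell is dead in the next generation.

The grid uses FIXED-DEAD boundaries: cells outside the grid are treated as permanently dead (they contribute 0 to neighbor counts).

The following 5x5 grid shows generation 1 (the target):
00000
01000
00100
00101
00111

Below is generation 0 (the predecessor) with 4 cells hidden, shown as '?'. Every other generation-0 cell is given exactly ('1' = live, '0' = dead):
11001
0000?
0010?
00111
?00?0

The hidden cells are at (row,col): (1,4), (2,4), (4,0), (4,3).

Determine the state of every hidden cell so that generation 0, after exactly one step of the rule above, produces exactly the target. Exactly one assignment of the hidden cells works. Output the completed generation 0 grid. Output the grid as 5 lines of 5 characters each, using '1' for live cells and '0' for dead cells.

Hidden generation-0 cells (in order): (1,4), (2,4), (4,0), (4,3).
A hidden cell only influences target cells in its own 3x3 neighborhood. Try each of the 2^4 = 16 assignments, step the completed generation 0 forward once under B3/S23, and compare with the target:
  (1,4)=0 (2,4)=0 (4,0)=0 (4,3)=0 -> step gives (3,3)='1' but target has '0' -> reject
  (1,4)=0 (2,4)=0 (4,0)=0 (4,3)=1 -> step reproduces the target at every cell -> ACCEPT
  (1,4)=0 (2,4)=0 (4,0)=1 (4,3)=0 -> step gives (3,1)='1' but target has '0' -> reject
  (1,4)=0 (2,4)=0 (4,0)=1 (4,3)=1 -> step gives (3,1)='1' but target has '0' -> reject
  (1,4)=0 (2,4)=1 (4,0)=0 (4,3)=0 -> step gives (1,3)='1' but target has '0' -> reject
  (1,4)=0 (2,4)=1 (4,0)=0 (4,3)=1 -> step gives (1,3)='1' but target has '0' -> reject
  (1,4)=0 (2,4)=1 (4,0)=1 (4,3)=0 -> step gives (1,3)='1' but target has '0' -> reject
  (1,4)=0 (2,4)=1 (4,0)=1 (4,3)=1 -> step gives (1,3)='1' but target has '0' -> reject
  (1,4)=1 (2,4)=0 (4,0)=0 (4,3)=0 -> step gives (1,3)='1' but target has '0' -> reject
  (1,4)=1 (2,4)=0 (4,0)=0 (4,3)=1 -> step gives (1,3)='1' but target has '0' -> reject
  (1,4)=1 (2,4)=0 (4,0)=1 (4,3)=0 -> step gives (1,3)='1' but target has '0' -> reject
  (1,4)=1 (2,4)=0 (4,0)=1 (4,3)=1 -> step gives (1,3)='1' but target has '0' -> reject
  (1,4)=1 (2,4)=1 (4,0)=0 (4,3)=0 -> step gives (1,4)='1' but target has '0' -> reject
  (1,4)=1 (2,4)=1 (4,0)=0 (4,3)=1 -> step gives (1,4)='1' but target has '0' -> reject
  (1,4)=1 (2,4)=1 (4,0)=1 (4,3)=0 -> step gives (1,4)='1' but target has '0' -> reject
  (1,4)=1 (2,4)=1 (4,0)=1 (4,3)=1 -> step gives (1,4)='1' but target has '0' -> reject
Unique solution: (1,4)=dead, (2,4)=dead, (4,0)=dead, (4,3)=live.
Check: live-neighbor counts of every cell in the completed generation 0:
11110
23221
02242
02342
01333
Applying B3/S23 to generation 0 with these counts gives:
00000
01000
00100
00101
00111
which matches the target exactly.

Answer: 11001
00000
00100
00111
00010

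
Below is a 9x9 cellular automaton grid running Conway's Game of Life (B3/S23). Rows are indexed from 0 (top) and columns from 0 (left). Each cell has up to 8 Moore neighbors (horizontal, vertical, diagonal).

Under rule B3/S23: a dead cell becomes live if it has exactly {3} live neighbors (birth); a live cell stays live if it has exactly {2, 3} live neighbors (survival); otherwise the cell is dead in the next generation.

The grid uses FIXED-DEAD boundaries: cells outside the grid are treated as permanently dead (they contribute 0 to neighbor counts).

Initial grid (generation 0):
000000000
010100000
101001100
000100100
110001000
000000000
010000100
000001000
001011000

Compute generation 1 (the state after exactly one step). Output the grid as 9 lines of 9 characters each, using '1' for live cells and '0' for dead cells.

Simulating step by step:
Generation 0 (given above): 17 live cells
Generation 1: 19 live cells
(generation 1 grid is the final answer)

Answer: 000000000
011000000
011111100
101010100
000000000
110000000
000000000
000011100
000011000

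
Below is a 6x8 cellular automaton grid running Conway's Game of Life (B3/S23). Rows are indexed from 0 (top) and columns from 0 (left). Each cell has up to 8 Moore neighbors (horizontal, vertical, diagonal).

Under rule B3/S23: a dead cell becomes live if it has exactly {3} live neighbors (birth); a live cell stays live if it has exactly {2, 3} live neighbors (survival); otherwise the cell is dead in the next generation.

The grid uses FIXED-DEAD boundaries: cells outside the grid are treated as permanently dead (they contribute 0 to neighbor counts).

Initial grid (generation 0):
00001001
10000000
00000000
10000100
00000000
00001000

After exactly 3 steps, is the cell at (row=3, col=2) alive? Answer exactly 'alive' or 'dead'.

Simulating step by step:
Generation 0 (given above): 6 live cells
Generation 1: 0 live cells
00000000
00000000
00000000
00000000
00000000
00000000
Generation 2: 0 live cells
00000000
00000000
00000000
00000000
00000000
00000000
Generation 3: 0 live cells
00000000
00000000
00000000
00000000
00000000
00000000

Cell (3,2) at generation 3: 0 -> dead

Answer: dead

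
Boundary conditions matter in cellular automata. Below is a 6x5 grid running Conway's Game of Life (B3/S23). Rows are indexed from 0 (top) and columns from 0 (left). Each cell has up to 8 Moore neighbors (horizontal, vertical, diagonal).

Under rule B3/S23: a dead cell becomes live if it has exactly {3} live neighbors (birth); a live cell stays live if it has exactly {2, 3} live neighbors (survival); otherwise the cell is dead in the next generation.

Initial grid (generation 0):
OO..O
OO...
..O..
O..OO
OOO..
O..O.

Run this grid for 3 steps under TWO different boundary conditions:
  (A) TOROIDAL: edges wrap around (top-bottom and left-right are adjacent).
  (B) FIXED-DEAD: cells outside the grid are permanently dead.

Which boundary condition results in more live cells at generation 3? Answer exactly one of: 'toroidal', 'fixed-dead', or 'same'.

Answer: fixed-dead

Derivation:
Under TOROIDAL boundary, generation 3:
.....
O..O.
...O.
...O.
.OO..
.OOO.
Population = 9

Under FIXED-DEAD boundary, generation 3:
OOO..
O..O.
O.O.O
O.O..
.O.O.
.....
Population = 12

Comparison: toroidal=9, fixed-dead=12 -> fixed-dead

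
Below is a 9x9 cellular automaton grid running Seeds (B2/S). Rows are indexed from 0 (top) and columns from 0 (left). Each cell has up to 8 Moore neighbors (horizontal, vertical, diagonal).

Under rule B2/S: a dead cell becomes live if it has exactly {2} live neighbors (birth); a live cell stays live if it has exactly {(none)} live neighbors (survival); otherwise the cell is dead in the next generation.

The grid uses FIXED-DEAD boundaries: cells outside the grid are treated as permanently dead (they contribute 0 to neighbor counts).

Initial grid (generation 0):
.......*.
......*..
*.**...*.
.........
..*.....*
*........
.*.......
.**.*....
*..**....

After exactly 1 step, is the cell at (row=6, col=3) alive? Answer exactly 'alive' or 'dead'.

Answer: alive

Derivation:
Simulating step by step:
Generation 0 (given above): 16 live cells
Generation 1: 14 live cells
......*..
.***....*
.*....*..
.......**
.*.......
..*......
...*.....
.....*...
.....*...

Cell (6,3) at generation 1: 1 -> alive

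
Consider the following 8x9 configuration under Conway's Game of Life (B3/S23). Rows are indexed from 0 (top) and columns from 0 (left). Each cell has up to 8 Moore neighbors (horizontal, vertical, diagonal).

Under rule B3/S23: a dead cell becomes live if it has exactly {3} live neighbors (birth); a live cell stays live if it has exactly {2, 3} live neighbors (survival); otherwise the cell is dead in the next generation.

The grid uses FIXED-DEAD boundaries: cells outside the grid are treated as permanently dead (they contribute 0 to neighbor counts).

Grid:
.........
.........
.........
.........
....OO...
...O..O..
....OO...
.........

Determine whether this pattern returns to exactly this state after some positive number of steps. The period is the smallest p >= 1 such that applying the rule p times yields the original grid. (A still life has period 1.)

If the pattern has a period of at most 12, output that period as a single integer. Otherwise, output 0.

Simulating and comparing each generation to the original:
Gen 0 (original, given above): 6 live cells
Gen 1: 6 live cells, MATCHES original -> period = 1

Answer: 1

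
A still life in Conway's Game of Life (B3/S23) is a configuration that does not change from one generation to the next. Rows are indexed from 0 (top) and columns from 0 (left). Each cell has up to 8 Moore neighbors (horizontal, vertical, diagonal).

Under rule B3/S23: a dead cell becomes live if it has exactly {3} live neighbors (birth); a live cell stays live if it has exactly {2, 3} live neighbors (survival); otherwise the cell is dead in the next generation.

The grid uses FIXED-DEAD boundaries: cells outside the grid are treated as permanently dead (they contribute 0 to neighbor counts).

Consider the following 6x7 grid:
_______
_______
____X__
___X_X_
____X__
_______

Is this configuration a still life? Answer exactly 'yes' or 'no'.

Answer: yes

Derivation:
Compute generation 1 and compare to generation 0 (given above):
Generation 1:
_______
_______
____X__
___X_X_
____X__
_______
The grids are IDENTICAL -> still life.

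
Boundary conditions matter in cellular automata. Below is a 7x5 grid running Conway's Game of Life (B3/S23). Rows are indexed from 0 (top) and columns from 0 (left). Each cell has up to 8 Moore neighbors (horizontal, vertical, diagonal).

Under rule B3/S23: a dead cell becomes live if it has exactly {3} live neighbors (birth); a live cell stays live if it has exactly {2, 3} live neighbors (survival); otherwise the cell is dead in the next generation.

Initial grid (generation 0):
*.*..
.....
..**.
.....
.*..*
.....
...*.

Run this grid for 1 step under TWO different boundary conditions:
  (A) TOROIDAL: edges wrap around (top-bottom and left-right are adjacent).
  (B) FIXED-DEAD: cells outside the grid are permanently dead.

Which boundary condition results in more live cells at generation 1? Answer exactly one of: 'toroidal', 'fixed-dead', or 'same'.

Answer: same

Derivation:
Under TOROIDAL boundary, generation 1:
.....
.***.
.....
..**.
.....
.....
.....
Population = 5

Under FIXED-DEAD boundary, generation 1:
.....
.***.
.....
..**.
.....
.....
.....
Population = 5

Comparison: toroidal=5, fixed-dead=5 -> same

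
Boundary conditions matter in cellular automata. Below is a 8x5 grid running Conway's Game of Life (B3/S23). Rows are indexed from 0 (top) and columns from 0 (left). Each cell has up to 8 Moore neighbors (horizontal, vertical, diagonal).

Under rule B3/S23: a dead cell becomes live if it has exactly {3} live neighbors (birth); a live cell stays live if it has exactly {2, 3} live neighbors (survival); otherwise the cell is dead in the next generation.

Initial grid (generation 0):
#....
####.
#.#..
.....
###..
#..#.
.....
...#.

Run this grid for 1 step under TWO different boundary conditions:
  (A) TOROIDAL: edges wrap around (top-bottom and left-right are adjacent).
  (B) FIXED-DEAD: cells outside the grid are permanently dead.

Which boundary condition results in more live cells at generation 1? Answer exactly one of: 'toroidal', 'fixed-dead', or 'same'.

Answer: toroidal

Derivation:
Under TOROIDAL boundary, generation 1:
#..#.
#.##.
#.###
#.#..
###.#
#.#.#
....#
.....
Population = 19

Under FIXED-DEAD boundary, generation 1:
#.#..
#.##.
#.##.
#.#..
###..
#.#..
.....
.....
Population = 15

Comparison: toroidal=19, fixed-dead=15 -> toroidal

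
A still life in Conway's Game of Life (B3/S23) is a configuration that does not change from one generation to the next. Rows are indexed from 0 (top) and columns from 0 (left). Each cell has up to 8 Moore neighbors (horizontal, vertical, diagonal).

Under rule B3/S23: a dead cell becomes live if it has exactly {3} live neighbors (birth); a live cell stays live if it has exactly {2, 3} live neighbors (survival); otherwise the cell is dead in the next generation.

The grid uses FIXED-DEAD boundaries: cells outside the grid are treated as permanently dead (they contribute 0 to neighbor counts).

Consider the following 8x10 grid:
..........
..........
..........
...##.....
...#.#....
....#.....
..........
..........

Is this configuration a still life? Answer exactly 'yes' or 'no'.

Answer: yes

Derivation:
Compute generation 1 and compare to generation 0 (given above):
Generation 1:
..........
..........
..........
...##.....
...#.#....
....#.....
..........
..........
The grids are IDENTICAL -> still life.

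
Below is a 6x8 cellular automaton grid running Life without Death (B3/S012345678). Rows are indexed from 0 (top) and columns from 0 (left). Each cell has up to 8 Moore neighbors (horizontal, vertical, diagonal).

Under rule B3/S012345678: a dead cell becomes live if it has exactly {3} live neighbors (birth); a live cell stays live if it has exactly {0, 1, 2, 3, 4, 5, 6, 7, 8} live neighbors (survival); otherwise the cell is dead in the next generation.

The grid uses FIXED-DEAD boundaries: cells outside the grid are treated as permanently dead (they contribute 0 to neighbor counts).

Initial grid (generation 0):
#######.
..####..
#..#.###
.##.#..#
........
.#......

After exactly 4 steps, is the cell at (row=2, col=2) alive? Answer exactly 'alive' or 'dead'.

Answer: dead

Derivation:
Simulating step by step:
Generation 0 (given above): 21 live cells
Generation 1: 27 live cells
#######.
#.####.#
#..#.###
.#####.#
.##.....
.#......
Generation 2: 31 live cells
#######.
#.####.#
#..#.###
######.#
###.#...
.##.....
Generation 3: 34 live cells
#######.
#.####.#
#..#.###
######.#
###.##..
####....
Generation 4: 36 live cells
#######.
#.####.#
#..#.###
######.#
###.###.
#####...

Cell (2,2) at generation 4: 0 -> dead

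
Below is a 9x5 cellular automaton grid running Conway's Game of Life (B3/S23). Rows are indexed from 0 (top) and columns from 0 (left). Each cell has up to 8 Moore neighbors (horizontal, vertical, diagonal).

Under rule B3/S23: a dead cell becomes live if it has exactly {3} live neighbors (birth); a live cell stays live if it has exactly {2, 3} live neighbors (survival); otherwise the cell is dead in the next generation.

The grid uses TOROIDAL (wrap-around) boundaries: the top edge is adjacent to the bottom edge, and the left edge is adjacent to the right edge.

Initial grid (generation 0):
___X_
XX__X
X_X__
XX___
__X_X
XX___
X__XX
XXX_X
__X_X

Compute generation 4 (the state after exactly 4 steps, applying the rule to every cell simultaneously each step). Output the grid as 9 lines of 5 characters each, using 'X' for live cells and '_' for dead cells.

Simulating step by step:
Generation 0 (given above): 21 live cells
Generation 1: 21 live cells
_XXX_
XXXXX
__X__
X_XXX
__X_X
_XX__
___X_
__X__
__X_X
Generation 2: 11 live cells
_____
X___X
_____
X_X_X
____X
_XX__
_X_X_
__X__
_____
Generation 3: 14 live cells
_____
_____
_X_X_
X__XX
__X_X
XXXX_
_X_X_
__X__
_____
Generation 4: 10 live cells
(generation 4 grid is the final answer)

Answer: _____
_____
X_XX_
XX___
_____
X____
X__XX
__X__
_____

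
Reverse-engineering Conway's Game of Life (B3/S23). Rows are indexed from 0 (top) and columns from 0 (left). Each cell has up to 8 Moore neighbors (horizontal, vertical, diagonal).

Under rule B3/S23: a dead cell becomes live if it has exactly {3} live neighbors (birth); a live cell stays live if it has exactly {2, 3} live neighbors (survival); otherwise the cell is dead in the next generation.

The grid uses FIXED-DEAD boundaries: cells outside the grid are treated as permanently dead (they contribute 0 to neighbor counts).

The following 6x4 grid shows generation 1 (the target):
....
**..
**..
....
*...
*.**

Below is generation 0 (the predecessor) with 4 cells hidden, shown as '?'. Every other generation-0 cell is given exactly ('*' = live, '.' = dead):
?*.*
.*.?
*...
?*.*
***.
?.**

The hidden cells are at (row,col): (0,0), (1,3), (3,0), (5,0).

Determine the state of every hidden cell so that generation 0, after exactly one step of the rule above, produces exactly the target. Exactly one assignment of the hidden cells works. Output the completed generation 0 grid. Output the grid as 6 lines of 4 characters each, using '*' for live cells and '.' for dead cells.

Hidden generation-0 cells (in order): (0,0), (1,3), (3,0), (5,0).
A hidden cell only influences target cells in its own 3x3 neighborhood. Try each of the 2^4 = 16 assignments, step the completed generation 0 forward once under B3/S23, and compare with the target:
  (0,0)=. (1,3)=. (3,0)=. (5,0)=. -> step gives (0,2)='*' but target has '.' -> reject
  (0,0)=. (1,3)=. (3,0)=. (5,0)=* -> step gives (0,2)='*' but target has '.' -> reject
  (0,0)=. (1,3)=. (3,0)=* (5,0)=. -> step gives (0,2)='*' but target has '.' -> reject
  (0,0)=. (1,3)=. (3,0)=* (5,0)=* -> step gives (0,2)='*' but target has '.' -> reject
  (0,0)=. (1,3)=* (3,0)=. (5,0)=. -> step gives (5,0)='.' but target has '*' -> reject
  (0,0)=. (1,3)=* (3,0)=. (5,0)=* -> step reproduces the target at every cell -> ACCEPT
  (0,0)=. (1,3)=* (3,0)=* (5,0)=. -> step gives (2,1)='.' but target has '*' -> reject
  (0,0)=. (1,3)=* (3,0)=* (5,0)=* -> step gives (2,1)='.' but target has '*' -> reject
  (0,0)=* (1,3)=. (3,0)=. (5,0)=. -> step gives (0,0)='*' but target has '.' -> reject
  (0,0)=* (1,3)=. (3,0)=. (5,0)=* -> step gives (0,0)='*' but target has '.' -> reject
  (0,0)=* (1,3)=. (3,0)=* (5,0)=. -> step gives (0,0)='*' but target has '.' -> reject
  (0,0)=* (1,3)=. (3,0)=* (5,0)=* -> step gives (0,0)='*' but target has '.' -> reject
  (0,0)=* (1,3)=* (3,0)=. (5,0)=. -> step gives (0,0)='*' but target has '.' -> reject
  (0,0)=* (1,3)=* (3,0)=. (5,0)=* -> step gives (0,0)='*' but target has '.' -> reject
  (0,0)=* (1,3)=* (3,0)=* (5,0)=. -> step gives (0,0)='*' but target has '.' -> reject
  (0,0)=* (1,3)=* (3,0)=* (5,0)=* -> step gives (0,0)='*' but target has '.' -> reject
Unique solution: (0,0)=dead, (1,3)=live, (3,0)=dead, (5,0)=live.
Check: live-neighbor counts of every cell in the completed generation 0:
2141
3241
2342
4441
3554
2532
Applying B3/S23 to generation 0 with these counts gives:
....
**..
**..
....
*...
*.**
which matches the target exactly.

Answer: .*.*
.*.*
*...
.*.*
***.
*.**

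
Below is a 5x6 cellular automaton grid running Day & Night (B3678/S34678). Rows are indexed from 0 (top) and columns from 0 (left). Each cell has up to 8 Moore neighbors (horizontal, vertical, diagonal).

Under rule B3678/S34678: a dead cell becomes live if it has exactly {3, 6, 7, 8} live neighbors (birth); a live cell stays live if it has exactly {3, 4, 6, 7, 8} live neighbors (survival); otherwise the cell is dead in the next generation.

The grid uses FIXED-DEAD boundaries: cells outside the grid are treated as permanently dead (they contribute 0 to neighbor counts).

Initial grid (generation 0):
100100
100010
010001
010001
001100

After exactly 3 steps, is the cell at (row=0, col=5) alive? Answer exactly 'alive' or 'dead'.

Simulating step by step:
Generation 0 (given above): 10 live cells
Generation 1: 4 live cells
000000
010000
100010
000010
000000
Generation 2: 0 live cells
000000
000000
000000
000000
000000
Generation 3: 0 live cells
000000
000000
000000
000000
000000

Cell (0,5) at generation 3: 0 -> dead

Answer: dead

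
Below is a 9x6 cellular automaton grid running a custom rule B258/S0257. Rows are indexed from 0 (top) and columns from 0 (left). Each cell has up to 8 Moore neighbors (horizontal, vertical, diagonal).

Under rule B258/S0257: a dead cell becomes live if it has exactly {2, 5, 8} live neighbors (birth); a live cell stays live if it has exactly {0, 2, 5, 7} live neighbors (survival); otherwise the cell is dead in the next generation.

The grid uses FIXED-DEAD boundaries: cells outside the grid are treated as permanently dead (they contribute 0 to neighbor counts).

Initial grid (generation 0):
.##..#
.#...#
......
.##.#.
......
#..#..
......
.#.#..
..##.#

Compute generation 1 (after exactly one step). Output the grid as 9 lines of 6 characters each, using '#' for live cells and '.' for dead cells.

Answer: ###.#.
##..#.
#..###
...##.
#...#.
#..#..
##.##.
...#..
.#.#.#

Derivation:
Simulating step by step:
Generation 0 (given above): 15 live cells
Generation 1: 25 live cells
(generation 1 grid is the final answer)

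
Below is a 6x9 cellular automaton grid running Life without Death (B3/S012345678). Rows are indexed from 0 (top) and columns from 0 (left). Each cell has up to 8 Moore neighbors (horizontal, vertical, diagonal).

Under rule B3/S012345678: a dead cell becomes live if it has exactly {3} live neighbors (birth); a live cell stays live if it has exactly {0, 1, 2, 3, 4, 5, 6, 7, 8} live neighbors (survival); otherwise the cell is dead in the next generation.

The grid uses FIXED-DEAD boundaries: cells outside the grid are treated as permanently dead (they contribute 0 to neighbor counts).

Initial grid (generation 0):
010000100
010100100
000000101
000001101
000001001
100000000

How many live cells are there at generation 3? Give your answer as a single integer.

Answer: 28

Derivation:
Simulating step by step:
Generation 0 (given above): 13 live cells
Generation 1: 18 live cells
011000100
011101100
000000101
000001101
000001111
100000000
Generation 2: 24 live cells
011101100
011101100
001010101
000001101
000001111
100000110
Generation 3: 28 live cells
011101100
011101100
011010101
000011101
000001111
100001111
Population at generation 3: 28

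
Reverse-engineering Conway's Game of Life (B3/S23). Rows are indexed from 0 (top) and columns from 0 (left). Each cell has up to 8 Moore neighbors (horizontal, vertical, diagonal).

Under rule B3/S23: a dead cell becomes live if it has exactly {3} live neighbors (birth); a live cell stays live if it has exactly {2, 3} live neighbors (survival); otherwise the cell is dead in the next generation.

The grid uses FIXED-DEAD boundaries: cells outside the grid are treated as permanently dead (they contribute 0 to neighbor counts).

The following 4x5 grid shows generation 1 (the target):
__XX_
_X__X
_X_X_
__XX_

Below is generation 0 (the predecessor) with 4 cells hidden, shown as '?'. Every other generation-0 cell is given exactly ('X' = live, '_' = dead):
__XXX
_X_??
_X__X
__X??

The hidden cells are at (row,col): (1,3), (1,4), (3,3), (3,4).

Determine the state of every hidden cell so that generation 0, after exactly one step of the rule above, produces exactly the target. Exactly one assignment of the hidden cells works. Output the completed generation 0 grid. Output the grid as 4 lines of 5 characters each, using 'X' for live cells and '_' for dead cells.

Hidden generation-0 cells (in order): (1,3), (1,4), (3,3), (3,4).
A hidden cell only influences target cells in its own 3x3 neighborhood. Try each of the 2^4 = 16 assignments, step the completed generation 0 forward once under B3/S23, and compare with the target:
  (1,3)=_ (1,4)=_ (3,3)=_ (3,4)=_ -> step gives (2,2)='X' but target has '_' -> reject
  (1,3)=_ (1,4)=_ (3,3)=_ (3,4)=X -> step gives (2,2)='X' but target has '_' -> reject
  (1,3)=_ (1,4)=_ (3,3)=X (3,4)=_ -> step reproduces the target at every cell -> ACCEPT
  (1,3)=_ (1,4)=_ (3,3)=X (3,4)=X -> step gives (2,3)='_' but target has 'X' -> reject
  (1,3)=_ (1,4)=X (3,3)=_ (3,4)=_ -> step gives (0,4)='X' but target has '_' -> reject
  (1,3)=_ (1,4)=X (3,3)=_ (3,4)=X -> step gives (0,4)='X' but target has '_' -> reject
  (1,3)=_ (1,4)=X (3,3)=X (3,4)=_ -> step gives (0,4)='X' but target has '_' -> reject
  (1,3)=_ (1,4)=X (3,3)=X (3,4)=X -> step gives (0,4)='X' but target has '_' -> reject
  (1,3)=X (1,4)=_ (3,3)=_ (3,4)=_ -> step gives (0,4)='X' but target has '_' -> reject
  (1,3)=X (1,4)=_ (3,3)=_ (3,4)=X -> step gives (0,4)='X' but target has '_' -> reject
  (1,3)=X (1,4)=_ (3,3)=X (3,4)=_ -> step gives (0,4)='X' but target has '_' -> reject
  (1,3)=X (1,4)=_ (3,3)=X (3,4)=X -> step gives (0,4)='X' but target has '_' -> reject
  (1,3)=X (1,4)=X (3,3)=_ (3,4)=_ -> step gives (0,3)='_' but target has 'X' -> reject
  (1,3)=X (1,4)=X (3,3)=_ (3,4)=X -> step gives (0,3)='_' but target has 'X' -> reject
  (1,3)=X (1,4)=X (3,3)=X (3,4)=_ -> step gives (0,3)='_' but target has 'X' -> reject
  (1,3)=X (1,4)=X (3,3)=X (3,4)=X -> step gives (0,3)='_' but target has 'X' -> reject
Unique solution: (1,3)=dead, (1,4)=dead, (3,3)=live, (3,4)=dead.
Check: live-neighbor counts of every cell in the completed generation 0:
12221
22443
22431
12222
Applying B3/S23 to generation 0 with these counts gives:
__XX_
_X__X
_X_X_
__XX_
which matches the target exactly.

Answer: __XXX
_X___
_X__X
__XX_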